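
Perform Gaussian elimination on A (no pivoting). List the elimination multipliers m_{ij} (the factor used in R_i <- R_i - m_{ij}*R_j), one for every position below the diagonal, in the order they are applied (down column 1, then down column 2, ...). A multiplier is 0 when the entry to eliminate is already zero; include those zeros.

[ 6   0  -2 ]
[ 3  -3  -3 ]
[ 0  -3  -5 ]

Forward elimination:
R2 <- R2 - (1/2)*R1:  [  0  -3  -2 ]
R3: entry in column 1 is already 0 -> m_{31} = 0 (no row operation needed)
R3 <- R3 - (1)*R2:  [  0   0  -3 ]
Multipliers (in order of application): m_{21} = 1/2, m_{31} = 0, m_{32} = 1

multipliers: 1/2, 0, 1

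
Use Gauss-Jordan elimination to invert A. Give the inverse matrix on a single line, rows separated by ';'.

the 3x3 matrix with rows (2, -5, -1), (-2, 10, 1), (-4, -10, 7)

inverse = [8/5 9/10 1/10; 1/5 1/5 0; 6/5 4/5 1/5]

Gauss-Jordan on [A | I]:
R1 <- (1/2)*R1:  [    1  -5/2  -1/2  |   1/2     0     0 ]
R2 <- R2 - (-2)*R1:  [ 0  5  0  |  1  1  0 ]
R3 <- R3 - (-4)*R1:  [   0  -20    5  |    2    0    1 ]
R2 <- (1/5)*R2:  [   0    1    0  |  1/5  1/5    0 ]
R1 <- R1 - (-5/2)*R2:  [    1     0  -1/2  |     1   1/2     0 ]
R3 <- R3 - (-20)*R2:  [ 0  0  5  |  6  4  1 ]
R3 <- (1/5)*R3:  [   0    0    1  |  6/5  4/5  1/5 ]
R1 <- R1 - (-1/2)*R3:  [    1     0     0  |   8/5  9/10  1/10 ]
Right block of [I | A^{-1}] is the inverse:
[ 8/5  9/10  1/10 ]
[ 1/5   1/5     0 ]
[ 6/5   4/5   1/5 ]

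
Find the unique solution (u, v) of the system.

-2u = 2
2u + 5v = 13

Forward elimination on [A|b]:
R2 <- R2 - (-1)*R1:  [  0   5  15 ]
Row echelon form:
[ -2  0  |   2 ]
[  0  5  |  15 ]
Back-substitution:
v = (15) / 5 = 3
u = (2) / -2 = -1

(-1, 3)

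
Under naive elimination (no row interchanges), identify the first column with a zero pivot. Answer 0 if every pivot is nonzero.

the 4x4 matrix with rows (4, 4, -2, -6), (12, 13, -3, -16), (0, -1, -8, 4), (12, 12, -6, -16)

first zero-pivot column = 0

Naive forward elimination:
R2 <- R2 - (3)*R1:  [ 0  1  3  2 ]
R4 <- R4 - (3)*R1:  [ 0  0  0  2 ]
R3 <- R3 - (-1)*R2:  [  0   0  -5   6 ]
All pivots nonzero; naive elimination completes without hitting a zero pivot.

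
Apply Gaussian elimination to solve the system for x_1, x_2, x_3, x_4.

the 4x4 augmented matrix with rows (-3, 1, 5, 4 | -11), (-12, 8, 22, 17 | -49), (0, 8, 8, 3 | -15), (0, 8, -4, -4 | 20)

Forward elimination on [A|b]:
R2 <- R2 - (4)*R1:  [  0   4   2   1  -5 ]
R3 <- R3 - (2)*R2:  [  0   0   4   1  -5 ]
R4 <- R4 - (2)*R2:  [  0   0  -8  -6  30 ]
R4 <- R4 - (-2)*R3:  [  0   0   0  -4  20 ]
Row echelon form:
[ -3  1  5   4  |  -11 ]
[  0  4  2   1  |   -5 ]
[  0  0  4   1  |   -5 ]
[  0  0  0  -4  |   20 ]
Back-substitution:
x_4 = (20) / -4 = -5
x_3 = (-5 - (1)*(-5)) / 4 = 0
x_2 = (-5 - (2)*(0) - (1)*(-5)) / 4 = 0
x_1 = (-11 - (1)*(0) - (5)*(0) - (4)*(-5)) / -3 = -3

(-3, 0, 0, -5)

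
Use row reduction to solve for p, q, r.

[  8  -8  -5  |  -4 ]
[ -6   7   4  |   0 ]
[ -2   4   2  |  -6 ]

Forward elimination on [A|b]:
R2 <- R2 - (-3/4)*R1:  [   0    1  1/4   -3 ]
R3 <- R3 - (-1/4)*R1:  [   0    2  3/4   -7 ]
R3 <- R3 - (2)*R2:  [   0    0  1/4   -1 ]
Row echelon form:
[ 8  -8   -5  |  -4 ]
[ 0   1  1/4  |  -3 ]
[ 0   0  1/4  |  -1 ]
Back-substitution:
r = (-1) / (1/4) = -4
q = (-3 - (1/4)*(-4)) / 1 = -2
p = (-4 - (-8)*(-2) - (-5)*(-4)) / 8 = -5

(-5, -2, -4)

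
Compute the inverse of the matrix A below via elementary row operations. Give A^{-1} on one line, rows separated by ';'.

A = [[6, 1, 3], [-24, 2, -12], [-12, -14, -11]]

inverse = [19/18 31/180 1/10; 2/3 1/6 0; -2 -2/5 -1/5]

Gauss-Jordan on [A | I]:
R1 <- (1/6)*R1:  [   1  1/6  1/2  |  1/6    0    0 ]
R2 <- R2 - (-24)*R1:  [ 0  6  0  |  4  1  0 ]
R3 <- R3 - (-12)*R1:  [   0  -12   -5  |    2    0    1 ]
R2 <- (1/6)*R2:  [   0    1    0  |  2/3  1/6    0 ]
R1 <- R1 - (1/6)*R2:  [     1      0    1/2  |   1/18  -1/36      0 ]
R3 <- R3 - (-12)*R2:  [  0   0  -5  |  10   2   1 ]
R3 <- (1/-5)*R3:  [    0     0     1  |    -2  -2/5  -1/5 ]
R1 <- R1 - (1/2)*R3:  [      1       0       0  |   19/18  31/180    1/10 ]
Right block of [I | A^{-1}] is the inverse:
[ 19/18  31/180  1/10 ]
[   2/3     1/6     0 ]
[    -2    -2/5  -1/5 ]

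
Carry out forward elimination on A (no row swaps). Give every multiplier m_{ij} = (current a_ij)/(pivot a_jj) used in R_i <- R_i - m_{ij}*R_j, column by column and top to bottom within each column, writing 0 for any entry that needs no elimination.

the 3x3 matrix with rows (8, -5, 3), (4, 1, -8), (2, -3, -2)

multipliers: 1/2, 1/4, -1/2

Forward elimination:
R2 <- R2 - (1/2)*R1:  [     0    7/2  -19/2 ]
R3 <- R3 - (1/4)*R1:  [     0   -7/4  -11/4 ]
R3 <- R3 - (-1/2)*R2:  [     0      0  -15/2 ]
Multipliers (in order of application): m_{21} = 1/2, m_{31} = 1/4, m_{32} = -1/2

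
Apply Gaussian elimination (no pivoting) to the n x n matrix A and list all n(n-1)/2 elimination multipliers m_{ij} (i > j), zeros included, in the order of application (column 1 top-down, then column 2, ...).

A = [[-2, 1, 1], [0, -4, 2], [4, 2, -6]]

multipliers: 0, -2, -1

Forward elimination:
R2: entry in column 1 is already 0 -> m_{21} = 0 (no row operation needed)
R3 <- R3 - (-2)*R1:  [  0   4  -4 ]
R3 <- R3 - (-1)*R2:  [  0   0  -2 ]
Multipliers (in order of application): m_{21} = 0, m_{31} = -2, m_{32} = -1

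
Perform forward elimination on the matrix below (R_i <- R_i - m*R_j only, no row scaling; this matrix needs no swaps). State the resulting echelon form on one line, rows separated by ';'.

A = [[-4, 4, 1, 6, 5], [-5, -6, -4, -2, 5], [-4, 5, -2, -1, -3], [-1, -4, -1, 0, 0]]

Forward elimination:
R2 <- R2 - (5/4)*R1:  [     0    -11  -21/4  -19/2   -5/4 ]
R3 <- R3 - (1)*R1:  [  0   1  -3  -7  -8 ]
R4 <- R4 - (1/4)*R1:  [    0    -5  -5/4  -3/2  -5/4 ]
R3 <- R3 - (-1/11)*R2:  [       0        0  -153/44  -173/22  -357/44 ]
R4 <- R4 - (5/11)*R2:  [      0       0   25/22   31/11  -15/22 ]
R4 <- R4 - (-50/153)*R3:  [      0       0       0  38/153   -10/3 ]
Row echelon form:
[ -4    4        1        6        5 ]
[  0  -11    -21/4    -19/2     -5/4 ]
[  0    0  -153/44  -173/22  -357/44 ]
[  0    0        0   38/153    -10/3 ]

REF = [-4 4 1 6 5; 0 -11 -21/4 -19/2 -5/4; 0 0 -153/44 -173/22 -357/44; 0 0 0 38/153 -10/3]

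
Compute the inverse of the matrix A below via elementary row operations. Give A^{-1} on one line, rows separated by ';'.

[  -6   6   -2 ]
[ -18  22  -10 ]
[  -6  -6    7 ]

inverse = [47/36 -5/12 -2/9; 31/12 -3/4 -1/3; 10/3 -1 -1/3]

Gauss-Jordan on [A | I]:
R1 <- (1/-6)*R1:  [    1    -1   1/3  |  -1/6     0     0 ]
R2 <- R2 - (-18)*R1:  [  0   4  -4  |  -3   1   0 ]
R3 <- R3 - (-6)*R1:  [   0  -12    9  |   -1    0    1 ]
R2 <- (1/4)*R2:  [    0     1    -1  |  -3/4   1/4     0 ]
R1 <- R1 - (-1)*R2:  [      1       0    -2/3  |  -11/12     1/4       0 ]
R3 <- R3 - (-12)*R2:  [   0    0   -3  |  -10    3    1 ]
R3 <- (1/-3)*R3:  [    0     0     1  |  10/3    -1  -1/3 ]
R1 <- R1 - (-2/3)*R3:  [     1      0      0  |  47/36  -5/12   -2/9 ]
R2 <- R2 - (-1)*R3:  [     0      1      0  |  31/12   -3/4   -1/3 ]
Right block of [I | A^{-1}] is the inverse:
[ 47/36  -5/12  -2/9 ]
[ 31/12   -3/4  -1/3 ]
[  10/3     -1  -1/3 ]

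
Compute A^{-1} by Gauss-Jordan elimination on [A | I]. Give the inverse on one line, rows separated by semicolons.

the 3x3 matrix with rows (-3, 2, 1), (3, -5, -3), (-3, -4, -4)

Gauss-Jordan on [A | I]:
R1 <- (1/-3)*R1:  [    1  -2/3  -1/3  |  -1/3     0     0 ]
R2 <- R2 - (3)*R1:  [  0  -3  -2  |   1   1   0 ]
R3 <- R3 - (-3)*R1:  [  0  -6  -5  |  -1   0   1 ]
R2 <- (1/-3)*R2:  [    0     1   2/3  |  -1/3  -1/3     0 ]
R1 <- R1 - (-2/3)*R2:  [    1     0   1/9  |  -5/9  -2/9     0 ]
R3 <- R3 - (-6)*R2:  [  0   0  -1  |  -3  -2   1 ]
R3 <- (1/-1)*R3:  [  0   0   1  |   3   2  -1 ]
R1 <- R1 - (1/9)*R3:  [    1     0     0  |  -8/9  -4/9   1/9 ]
R2 <- R2 - (2/3)*R3:  [    0     1     0  |  -7/3  -5/3   2/3 ]
Right block of [I | A^{-1}] is the inverse:
[ -8/9  -4/9  1/9 ]
[ -7/3  -5/3  2/3 ]
[    3     2   -1 ]

inverse = [-8/9 -4/9 1/9; -7/3 -5/3 2/3; 3 2 -1]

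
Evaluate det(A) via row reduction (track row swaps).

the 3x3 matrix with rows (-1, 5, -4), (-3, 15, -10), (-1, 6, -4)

det(A) = 2

Forward elimination:
R2 <- R2 - (3)*R1:  [ 0  0  2 ]
R3 <- R3 - (1)*R1:  [ 0  1  0 ]
R2 <-> R3   (pivot in column 2 was zero)
[ -1  5  -4 ]
[  0  1   0 ]
[  0  0   2 ]
Upper-triangular form:
[ -1  5  -4 ]
[  0  1   0 ]
[  0  0   2 ]
det(A) = (-1)^1 * (-1) * (1) * (2) = 2  (1 row swap -> sign -1)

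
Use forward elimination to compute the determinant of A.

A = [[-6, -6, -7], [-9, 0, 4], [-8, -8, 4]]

det(A) = -720

Forward elimination:
R2 <- R2 - (3/2)*R1:  [    0     9  29/2 ]
R3 <- R3 - (4/3)*R1:  [    0     0  40/3 ]
Upper-triangular form:
[ -6  -6    -7 ]
[  0   9  29/2 ]
[  0   0  40/3 ]
det(A) = (-1)^0 * (-6) * (9) * (40/3) = -720  (0 row swaps -> sign +1)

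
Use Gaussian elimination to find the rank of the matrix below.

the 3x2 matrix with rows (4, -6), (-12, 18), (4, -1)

rank(A) = 2

Row reduction:
R2 <- R2 - (-3)*R1:  [ 0  0 ]
R3 <- R3 - (1)*R1:  [ 0  5 ]
R2 <-> R3   (pivot in column 2 was zero)
[ 4  -6 ]
[ 0   5 ]
[ 0   0 ]
Row echelon form:
[ 4  -6 ]
[ 0   5 ]
[ 0   0 ]
Nonzero rows / pivot columns: 2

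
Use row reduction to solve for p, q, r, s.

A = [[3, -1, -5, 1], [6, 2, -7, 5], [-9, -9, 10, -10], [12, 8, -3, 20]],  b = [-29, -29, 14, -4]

(-1, 5, 4, -1)

Forward elimination on [A|b]:
R2 <- R2 - (2)*R1:  [  0   4   3   3  29 ]
R3 <- R3 - (-3)*R1:  [   0  -12   -5   -7  -73 ]
R4 <- R4 - (4)*R1:  [   0   12   17   16  112 ]
R3 <- R3 - (-3)*R2:  [  0   0   4   2  14 ]
R4 <- R4 - (3)*R2:  [  0   0   8   7  25 ]
R4 <- R4 - (2)*R3:  [  0   0   0   3  -3 ]
Row echelon form:
[ 3  -1  -5  1  |  -29 ]
[ 0   4   3  3  |   29 ]
[ 0   0   4  2  |   14 ]
[ 0   0   0  3  |   -3 ]
Back-substitution:
s = (-3) / 3 = -1
r = (14 - (2)*(-1)) / 4 = 4
q = (29 - (3)*(4) - (3)*(-1)) / 4 = 5
p = (-29 - (-1)*(5) - (-5)*(4) - (1)*(-1)) / 3 = -1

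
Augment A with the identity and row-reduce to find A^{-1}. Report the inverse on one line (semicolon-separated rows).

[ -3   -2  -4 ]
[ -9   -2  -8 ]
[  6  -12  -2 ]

Gauss-Jordan on [A | I]:
R1 <- (1/-3)*R1:  [    1   2/3   4/3  |  -1/3     0     0 ]
R2 <- R2 - (-9)*R1:  [  0   4   4  |  -3   1   0 ]
R3 <- R3 - (6)*R1:  [   0  -16  -10  |    2    0    1 ]
R2 <- (1/4)*R2:  [    0     1     1  |  -3/4   1/4     0 ]
R1 <- R1 - (2/3)*R2:  [    1     0   2/3  |   1/6  -1/6     0 ]
R3 <- R3 - (-16)*R2:  [   0    0    6  |  -10    4    1 ]
R3 <- (1/6)*R3:  [    0     0     1  |  -5/3   2/3   1/6 ]
R1 <- R1 - (2/3)*R3:  [      1       0       0  |   23/18  -11/18    -1/9 ]
R2 <- R2 - (1)*R3:  [     0      1      0  |  11/12  -5/12   -1/6 ]
Right block of [I | A^{-1}] is the inverse:
[ 23/18  -11/18  -1/9 ]
[ 11/12   -5/12  -1/6 ]
[  -5/3     2/3   1/6 ]

inverse = [23/18 -11/18 -1/9; 11/12 -5/12 -1/6; -5/3 2/3 1/6]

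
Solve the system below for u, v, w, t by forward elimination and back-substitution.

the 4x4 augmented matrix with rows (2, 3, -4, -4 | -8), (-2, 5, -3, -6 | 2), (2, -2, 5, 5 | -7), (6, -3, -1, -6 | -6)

(-3, -2, 0, -1)

Forward elimination on [A|b]:
R2 <- R2 - (-1)*R1:  [   0    8   -7  -10   -6 ]
R3 <- R3 - (1)*R1:  [  0  -5   9   9   1 ]
R4 <- R4 - (3)*R1:  [   0  -12   11    6   18 ]
R3 <- R3 - (-5/8)*R2:  [     0      0   37/8   11/4  -11/4 ]
R4 <- R4 - (-3/2)*R2:  [   0    0  1/2   -9    9 ]
R4 <- R4 - (4/37)*R3:  [       0        0        0  -344/37   344/37 ]
Row echelon form:
[ 2  3    -4       -4  |      -8 ]
[ 0  8    -7      -10  |      -6 ]
[ 0  0  37/8     11/4  |   -11/4 ]
[ 0  0     0  -344/37  |  344/37 ]
Back-substitution:
t = (344/37) / (-344/37) = -1
w = (-11/4 - (11/4)*(-1)) / (37/8) = 0
v = (-6 - (-7)*(0) - (-10)*(-1)) / 8 = -2
u = (-8 - (3)*(-2) - (-4)*(0) - (-4)*(-1)) / 2 = -3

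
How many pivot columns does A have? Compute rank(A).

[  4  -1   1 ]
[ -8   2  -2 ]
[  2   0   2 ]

rank(A) = 2

Row reduction:
R2 <- R2 - (-2)*R1:  [ 0  0  0 ]
R3 <- R3 - (1/2)*R1:  [   0  1/2  3/2 ]
R2 <-> R3   (pivot in column 2 was zero)
[ 4   -1    1 ]
[ 0  1/2  3/2 ]
[ 0    0    0 ]
Row echelon form:
[ 4   -1    1 ]
[ 0  1/2  3/2 ]
[ 0    0    0 ]
Nonzero rows / pivot columns: 2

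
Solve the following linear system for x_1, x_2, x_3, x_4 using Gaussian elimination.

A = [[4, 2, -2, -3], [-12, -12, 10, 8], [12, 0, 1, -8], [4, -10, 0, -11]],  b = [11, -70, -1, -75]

Forward elimination on [A|b]:
R2 <- R2 - (-3)*R1:  [   0   -6    4   -1  -37 ]
R3 <- R3 - (3)*R1:  [   0   -6    7    1  -34 ]
R4 <- R4 - (1)*R1:  [   0  -12    2   -8  -86 ]
R3 <- R3 - (1)*R2:  [ 0  0  3  2  3 ]
R4 <- R4 - (2)*R2:  [   0    0   -6   -6  -12 ]
R4 <- R4 - (-2)*R3:  [  0   0   0  -2  -6 ]
Row echelon form:
[ 4   2  -2  -3  |   11 ]
[ 0  -6   4  -1  |  -37 ]
[ 0   0   3   2  |    3 ]
[ 0   0   0  -2  |   -6 ]
Back-substitution:
x_4 = (-6) / -2 = 3
x_3 = (3 - (2)*(3)) / 3 = -1
x_2 = (-37 - (4)*(-1) - (-1)*(3)) / -6 = 5
x_1 = (11 - (2)*(5) - (-2)*(-1) - (-3)*(3)) / 4 = 2

(2, 5, -1, 3)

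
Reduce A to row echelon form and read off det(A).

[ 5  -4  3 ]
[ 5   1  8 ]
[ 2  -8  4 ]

det(A) = 230

Forward elimination:
R2 <- R2 - (1)*R1:  [ 0  5  5 ]
R3 <- R3 - (2/5)*R1:  [     0  -32/5   14/5 ]
R3 <- R3 - (-32/25)*R2:  [    0     0  46/5 ]
Upper-triangular form:
[ 5  -4     3 ]
[ 0   5     5 ]
[ 0   0  46/5 ]
det(A) = (-1)^0 * (5) * (5) * (46/5) = 230  (0 row swaps -> sign +1)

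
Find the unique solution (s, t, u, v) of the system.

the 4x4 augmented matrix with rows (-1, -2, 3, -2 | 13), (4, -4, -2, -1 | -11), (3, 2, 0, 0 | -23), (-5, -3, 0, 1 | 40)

(-5, -4, 2, 3)

Forward elimination on [A|b]:
R2 <- R2 - (-4)*R1:  [   0  -12   10   -9   41 ]
R3 <- R3 - (-3)*R1:  [  0  -4   9  -6  16 ]
R4 <- R4 - (5)*R1:  [   0    7  -15   11  -25 ]
R3 <- R3 - (1/3)*R2:  [    0     0  17/3    -3   7/3 ]
R4 <- R4 - (-7/12)*R2:  [      0       0   -55/6    23/4  -13/12 ]
R4 <- R4 - (-55/34)*R3:  [      0       0       0   61/68  183/68 ]
Row echelon form:
[ -1   -2     3     -2  |      13 ]
[  0  -12    10     -9  |      41 ]
[  0    0  17/3     -3  |     7/3 ]
[  0    0     0  61/68  |  183/68 ]
Back-substitution:
v = (183/68) / (61/68) = 3
u = (7/3 - (-3)*(3)) / (17/3) = 2
t = (41 - (10)*(2) - (-9)*(3)) / -12 = -4
s = (13 - (-2)*(-4) - (3)*(2) - (-2)*(3)) / -1 = -5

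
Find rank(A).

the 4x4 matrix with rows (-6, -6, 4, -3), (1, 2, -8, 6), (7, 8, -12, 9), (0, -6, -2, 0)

rank(A) = 3

Row reduction:
R2 <- R2 - (-1/6)*R1:  [     0      1  -22/3   11/2 ]
R3 <- R3 - (-7/6)*R1:  [     0      1  -22/3   11/2 ]
R3 <- R3 - (1)*R2:  [ 0  0  0  0 ]
R4 <- R4 - (-6)*R2:  [   0    0  -46   33 ]
R3 <-> R4   (pivot in column 3 was zero)
[ -6  -6      4    -3 ]
[  0   1  -22/3  11/2 ]
[  0   0    -46    33 ]
[  0   0      0     0 ]
Row echelon form:
[ -6  -6      4    -3 ]
[  0   1  -22/3  11/2 ]
[  0   0    -46    33 ]
[  0   0      0     0 ]
Nonzero rows / pivot columns: 3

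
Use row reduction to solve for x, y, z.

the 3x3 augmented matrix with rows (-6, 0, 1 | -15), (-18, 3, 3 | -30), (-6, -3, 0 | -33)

(3, 5, 3)

Forward elimination on [A|b]:
R2 <- R2 - (3)*R1:  [  0   3   0  15 ]
R3 <- R3 - (1)*R1:  [   0   -3   -1  -18 ]
R3 <- R3 - (-1)*R2:  [  0   0  -1  -3 ]
Row echelon form:
[ -6  0   1  |  -15 ]
[  0  3   0  |   15 ]
[  0  0  -1  |   -3 ]
Back-substitution:
z = (-3) / -1 = 3
y = (15) / 3 = 5
x = (-15 - (1)*(3)) / -6 = 3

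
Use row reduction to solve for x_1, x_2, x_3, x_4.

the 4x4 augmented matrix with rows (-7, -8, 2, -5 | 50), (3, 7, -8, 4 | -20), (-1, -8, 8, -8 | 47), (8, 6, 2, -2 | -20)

(1, -5, -4, -5)

Forward elimination on [A|b]:
R2 <- R2 - (-3/7)*R1:  [     0   25/7  -50/7   13/7   10/7 ]
R3 <- R3 - (1/7)*R1:  [     0  -48/7   54/7  -51/7  279/7 ]
R4 <- R4 - (-8/7)*R1:  [     0  -22/7   30/7  -54/7  260/7 ]
R3 <- R3 - (-48/25)*R2:  [      0       0      -6  -93/25   213/5 ]
R4 <- R4 - (-22/25)*R2:  [       0        0       -2  -152/25    192/5 ]
R4 <- R4 - (1/3)*R3:  [       0        0        0  -121/25    121/5 ]
Row echelon form:
[ -7    -8      2       -5  |     50 ]
[  0  25/7  -50/7     13/7  |   10/7 ]
[  0     0     -6   -93/25  |  213/5 ]
[  0     0      0  -121/25  |  121/5 ]
Back-substitution:
x_4 = (121/5) / (-121/25) = -5
x_3 = (213/5 - (-93/25)*(-5)) / -6 = -4
x_2 = (10/7 - (-50/7)*(-4) - (13/7)*(-5)) / (25/7) = -5
x_1 = (50 - (-8)*(-5) - (2)*(-4) - (-5)*(-5)) / -7 = 1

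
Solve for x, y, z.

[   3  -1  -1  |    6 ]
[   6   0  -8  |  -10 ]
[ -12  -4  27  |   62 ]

(1, -5, 2)

Forward elimination on [A|b]:
R2 <- R2 - (2)*R1:  [   0    2   -6  -22 ]
R3 <- R3 - (-4)*R1:  [  0  -8  23  86 ]
R3 <- R3 - (-4)*R2:  [  0   0  -1  -2 ]
Row echelon form:
[ 3  -1  -1  |    6 ]
[ 0   2  -6  |  -22 ]
[ 0   0  -1  |   -2 ]
Back-substitution:
z = (-2) / -1 = 2
y = (-22 - (-6)*(2)) / 2 = -5
x = (6 - (-1)*(-5) - (-1)*(2)) / 3 = 1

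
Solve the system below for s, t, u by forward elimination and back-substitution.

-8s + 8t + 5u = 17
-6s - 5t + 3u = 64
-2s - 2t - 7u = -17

Forward elimination on [A|b]:
R2 <- R2 - (3/4)*R1:  [     0    -11   -3/4  205/4 ]
R3 <- R3 - (1/4)*R1:  [     0     -4  -33/4  -85/4 ]
R3 <- R3 - (4/11)*R2:  [        0         0   -351/44  -1755/44 ]
Row echelon form:
[ -8    8        5  |        17 ]
[  0  -11     -3/4  |     205/4 ]
[  0    0  -351/44  |  -1755/44 ]
Back-substitution:
u = (-1755/44) / (-351/44) = 5
t = (205/4 - (-3/4)*(5)) / -11 = -5
s = (17 - (8)*(-5) - (5)*(5)) / -8 = -4

(-4, -5, 5)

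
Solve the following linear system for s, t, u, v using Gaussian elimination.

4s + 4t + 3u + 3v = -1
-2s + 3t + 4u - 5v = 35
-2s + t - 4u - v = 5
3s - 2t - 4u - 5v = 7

(-1, 3, 1, -4)

Forward elimination on [A|b]:
R2 <- R2 - (-1/2)*R1:  [    0     5  11/2  -7/2  69/2 ]
R3 <- R3 - (-1/2)*R1:  [    0     3  -5/2   1/2   9/2 ]
R4 <- R4 - (3/4)*R1:  [     0     -5  -25/4  -29/4   31/4 ]
R3 <- R3 - (3/5)*R2:  [     0      0  -29/5   13/5  -81/5 ]
R4 <- R4 - (-1)*R2:  [     0      0   -3/4  -43/4  169/4 ]
R4 <- R4 - (15/116)*R3:  [       0        0        0  -643/58  1286/29 ]
Row echelon form:
[ 4  4      3        3  |       -1 ]
[ 0  5   11/2     -7/2  |     69/2 ]
[ 0  0  -29/5     13/5  |    -81/5 ]
[ 0  0      0  -643/58  |  1286/29 ]
Back-substitution:
v = (1286/29) / (-643/58) = -4
u = (-81/5 - (13/5)*(-4)) / (-29/5) = 1
t = (69/2 - (11/2)*(1) - (-7/2)*(-4)) / 5 = 3
s = (-1 - (4)*(3) - (3)*(1) - (3)*(-4)) / 4 = -1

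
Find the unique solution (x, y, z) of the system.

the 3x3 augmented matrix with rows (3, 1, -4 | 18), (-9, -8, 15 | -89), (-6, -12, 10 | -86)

(-2, 4, -5)

Forward elimination on [A|b]:
R2 <- R2 - (-3)*R1:  [   0   -5    3  -35 ]
R3 <- R3 - (-2)*R1:  [   0  -10    2  -50 ]
R3 <- R3 - (2)*R2:  [  0   0  -4  20 ]
Row echelon form:
[ 3   1  -4  |   18 ]
[ 0  -5   3  |  -35 ]
[ 0   0  -4  |   20 ]
Back-substitution:
z = (20) / -4 = -5
y = (-35 - (3)*(-5)) / -5 = 4
x = (18 - (1)*(4) - (-4)*(-5)) / 3 = -2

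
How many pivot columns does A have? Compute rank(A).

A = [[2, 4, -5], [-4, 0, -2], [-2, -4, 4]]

Row reduction:
R2 <- R2 - (-2)*R1:  [   0    8  -12 ]
R3 <- R3 - (-1)*R1:  [  0   0  -1 ]
Row echelon form:
[ 2  4   -5 ]
[ 0  8  -12 ]
[ 0  0   -1 ]
Nonzero rows / pivot columns: 3

rank(A) = 3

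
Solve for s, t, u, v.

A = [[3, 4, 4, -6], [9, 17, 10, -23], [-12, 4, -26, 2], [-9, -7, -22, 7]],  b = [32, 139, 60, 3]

(4, 3, -4, -4)

Forward elimination on [A|b]:
R2 <- R2 - (3)*R1:  [  0   5  -2  -5  43 ]
R3 <- R3 - (-4)*R1:  [   0   20  -10  -22  188 ]
R4 <- R4 - (-3)*R1:  [   0    5  -10  -11   99 ]
R3 <- R3 - (4)*R2:  [  0   0  -2  -2  16 ]
R4 <- R4 - (1)*R2:  [  0   0  -8  -6  56 ]
R4 <- R4 - (4)*R3:  [  0   0   0   2  -8 ]
Row echelon form:
[ 3  4   4  -6  |  32 ]
[ 0  5  -2  -5  |  43 ]
[ 0  0  -2  -2  |  16 ]
[ 0  0   0   2  |  -8 ]
Back-substitution:
v = (-8) / 2 = -4
u = (16 - (-2)*(-4)) / -2 = -4
t = (43 - (-2)*(-4) - (-5)*(-4)) / 5 = 3
s = (32 - (4)*(3) - (4)*(-4) - (-6)*(-4)) / 3 = 4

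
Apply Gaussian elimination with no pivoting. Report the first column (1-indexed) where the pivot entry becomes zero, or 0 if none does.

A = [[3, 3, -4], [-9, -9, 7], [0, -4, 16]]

Naive forward elimination:
R2 <- R2 - (-3)*R1:  [  0   0  -5 ]
Matrix at this point:
[ 3   3  -4 ]
[ 0   0  -5 ]
[ 0  -4  16 ]
Pivot entry (2,2) is zero but row 3 has -4 in column 2 -> naive elimination stops; a row interchange (e.g. R2 <-> R3) would be required here.

first zero-pivot column = 2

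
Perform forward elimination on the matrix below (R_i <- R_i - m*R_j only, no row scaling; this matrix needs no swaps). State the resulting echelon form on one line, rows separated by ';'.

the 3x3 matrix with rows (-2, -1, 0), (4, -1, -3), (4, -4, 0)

Forward elimination:
R2 <- R2 - (-2)*R1:  [  0  -3  -3 ]
R3 <- R3 - (-2)*R1:  [  0  -6   0 ]
R3 <- R3 - (2)*R2:  [ 0  0  6 ]
Row echelon form:
[ -2  -1   0 ]
[  0  -3  -3 ]
[  0   0   6 ]

REF = [-2 -1 0; 0 -3 -3; 0 0 6]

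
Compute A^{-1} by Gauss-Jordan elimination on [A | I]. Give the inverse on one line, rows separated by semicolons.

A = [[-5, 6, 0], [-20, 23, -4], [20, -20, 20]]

inverse = [19 -6 -6/5; 16 -5 -1; -3 1 1/4]

Gauss-Jordan on [A | I]:
R1 <- (1/-5)*R1:  [    1  -6/5     0  |  -1/5     0     0 ]
R2 <- R2 - (-20)*R1:  [  0  -1  -4  |  -4   1   0 ]
R3 <- R3 - (20)*R1:  [  0   4  20  |   4   0   1 ]
R2 <- (1/-1)*R2:  [  0   1   4  |   4  -1   0 ]
R1 <- R1 - (-6/5)*R2:  [    1     0  24/5  |  23/5  -6/5     0 ]
R3 <- R3 - (4)*R2:  [   0    0    4  |  -12    4    1 ]
R3 <- (1/4)*R3:  [   0    0    1  |   -3    1  1/4 ]
R1 <- R1 - (24/5)*R3:  [    1     0     0  |    19    -6  -6/5 ]
R2 <- R2 - (4)*R3:  [  0   1   0  |  16  -5  -1 ]
Right block of [I | A^{-1}] is the inverse:
[ 19  -6  -6/5 ]
[ 16  -5    -1 ]
[ -3   1   1/4 ]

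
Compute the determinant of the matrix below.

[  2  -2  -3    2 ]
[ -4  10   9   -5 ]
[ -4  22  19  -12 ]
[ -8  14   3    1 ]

det(A) = -240

Forward elimination:
R2 <- R2 - (-2)*R1:  [  0   6   3  -1 ]
R3 <- R3 - (-2)*R1:  [  0  18  13  -8 ]
R4 <- R4 - (-4)*R1:  [  0   6  -9   9 ]
R3 <- R3 - (3)*R2:  [  0   0   4  -5 ]
R4 <- R4 - (1)*R2:  [   0    0  -12   10 ]
R4 <- R4 - (-3)*R3:  [  0   0   0  -5 ]
Upper-triangular form:
[ 2  -2  -3   2 ]
[ 0   6   3  -1 ]
[ 0   0   4  -5 ]
[ 0   0   0  -5 ]
det(A) = (-1)^0 * (2) * (6) * (4) * (-5) = -240  (0 row swaps -> sign +1)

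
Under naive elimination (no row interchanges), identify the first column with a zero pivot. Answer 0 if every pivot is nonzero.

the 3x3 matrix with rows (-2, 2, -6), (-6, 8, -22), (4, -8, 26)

Naive forward elimination:
R2 <- R2 - (3)*R1:  [  0   2  -4 ]
R3 <- R3 - (-2)*R1:  [  0  -4  14 ]
R3 <- R3 - (-2)*R2:  [ 0  0  6 ]
All pivots nonzero; naive elimination completes without hitting a zero pivot.

first zero-pivot column = 0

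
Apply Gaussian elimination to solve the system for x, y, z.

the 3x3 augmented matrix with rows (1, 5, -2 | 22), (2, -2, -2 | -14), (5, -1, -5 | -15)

Forward elimination on [A|b]:
R2 <- R2 - (2)*R1:  [   0  -12    2  -58 ]
R3 <- R3 - (5)*R1:  [    0   -26     5  -125 ]
R3 <- R3 - (13/6)*R2:  [   0    0  2/3  2/3 ]
Row echelon form:
[ 1    5   -2  |   22 ]
[ 0  -12    2  |  -58 ]
[ 0    0  2/3  |  2/3 ]
Back-substitution:
z = (2/3) / (2/3) = 1
y = (-58 - (2)*(1)) / -12 = 5
x = (22 - (5)*(5) - (-2)*(1)) / 1 = -1

(-1, 5, 1)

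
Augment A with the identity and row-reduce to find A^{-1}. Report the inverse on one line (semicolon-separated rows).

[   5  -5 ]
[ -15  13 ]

Gauss-Jordan on [A | I]:
R1 <- (1/5)*R1:  [   1   -1  |  1/5    0 ]
R2 <- R2 - (-15)*R1:  [  0  -2  |   3   1 ]
R2 <- (1/-2)*R2:  [    0     1  |  -3/2  -1/2 ]
R1 <- R1 - (-1)*R2:  [      1       0  |  -13/10    -1/2 ]
Right block of [I | A^{-1}] is the inverse:
[ -13/10  -1/2 ]
[   -3/2  -1/2 ]

inverse = [-13/10 -1/2; -3/2 -1/2]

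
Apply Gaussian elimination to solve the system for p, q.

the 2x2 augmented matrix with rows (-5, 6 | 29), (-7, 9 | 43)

(-1, 4)

Forward elimination on [A|b]:
R2 <- R2 - (7/5)*R1:  [    0   3/5  12/5 ]
Row echelon form:
[ -5    6  |    29 ]
[  0  3/5  |  12/5 ]
Back-substitution:
q = (12/5) / (3/5) = 4
p = (29 - (6)*(4)) / -5 = -1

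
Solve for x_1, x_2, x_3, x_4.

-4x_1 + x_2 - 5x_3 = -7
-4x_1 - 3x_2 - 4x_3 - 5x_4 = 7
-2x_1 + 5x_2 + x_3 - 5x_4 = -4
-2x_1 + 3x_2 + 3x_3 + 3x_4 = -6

Forward elimination on [A|b]:
R2 <- R2 - (1)*R1:  [  0  -4   1  -5  14 ]
R3 <- R3 - (1/2)*R1:  [    0   9/2   7/2    -5  -1/2 ]
R4 <- R4 - (1/2)*R1:  [    0   5/2  11/2     3  -5/2 ]
R3 <- R3 - (-9/8)*R2:  [     0      0   37/8  -85/8   61/4 ]
R4 <- R4 - (-5/8)*R2:  [    0     0  49/8  -1/8  25/4 ]
R4 <- R4 - (49/37)*R3:  [       0        0        0   516/37  -516/37 ]
Row echelon form:
[ -4   1    -5       0  |       -7 ]
[  0  -4     1      -5  |       14 ]
[  0   0  37/8   -85/8  |     61/4 ]
[  0   0     0  516/37  |  -516/37 ]
Back-substitution:
x_4 = (-516/37) / (516/37) = -1
x_3 = (61/4 - (-85/8)*(-1)) / (37/8) = 1
x_2 = (14 - (1)*(1) - (-5)*(-1)) / -4 = -2
x_1 = (-7 - (1)*(-2) - (-5)*(1)) / -4 = 0

(0, -2, 1, -1)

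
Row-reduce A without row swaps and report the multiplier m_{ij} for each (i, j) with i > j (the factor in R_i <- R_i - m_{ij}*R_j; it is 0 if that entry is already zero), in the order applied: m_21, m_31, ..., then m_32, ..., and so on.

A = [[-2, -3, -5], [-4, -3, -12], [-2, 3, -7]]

Forward elimination:
R2 <- R2 - (2)*R1:  [  0   3  -2 ]
R3 <- R3 - (1)*R1:  [  0   6  -2 ]
R3 <- R3 - (2)*R2:  [ 0  0  2 ]
Multipliers (in order of application): m_{21} = 2, m_{31} = 1, m_{32} = 2

multipliers: 2, 1, 2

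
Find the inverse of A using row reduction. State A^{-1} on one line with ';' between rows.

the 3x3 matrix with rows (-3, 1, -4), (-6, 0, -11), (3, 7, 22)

inverse = [77/36 -25/18 -11/36; 11/4 -3/2 -1/4; -7/6 2/3 1/6]

Gauss-Jordan on [A | I]:
R1 <- (1/-3)*R1:  [    1  -1/3   4/3  |  -1/3     0     0 ]
R2 <- R2 - (-6)*R1:  [  0  -2  -3  |  -2   1   0 ]
R3 <- R3 - (3)*R1:  [  0   8  18  |   1   0   1 ]
R2 <- (1/-2)*R2:  [    0     1   3/2  |     1  -1/2     0 ]
R1 <- R1 - (-1/3)*R2:  [    1     0  11/6  |     0  -1/6     0 ]
R3 <- R3 - (8)*R2:  [  0   0   6  |  -7   4   1 ]
R3 <- (1/6)*R3:  [    0     0     1  |  -7/6   2/3   1/6 ]
R1 <- R1 - (11/6)*R3:  [      1       0       0  |   77/36  -25/18  -11/36 ]
R2 <- R2 - (3/2)*R3:  [    0     1     0  |  11/4  -3/2  -1/4 ]
Right block of [I | A^{-1}] is the inverse:
[ 77/36  -25/18  -11/36 ]
[  11/4    -3/2    -1/4 ]
[  -7/6     2/3     1/6 ]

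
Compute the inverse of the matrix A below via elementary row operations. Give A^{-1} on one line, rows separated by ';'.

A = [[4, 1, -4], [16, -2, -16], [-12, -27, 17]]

inverse = [233/60 -91/120 1/5; 2/3 -1/6 0; 19/5 -4/5 1/5]

Gauss-Jordan on [A | I]:
R1 <- (1/4)*R1:  [   1  1/4   -1  |  1/4    0    0 ]
R2 <- R2 - (16)*R1:  [  0  -6   0  |  -4   1   0 ]
R3 <- R3 - (-12)*R1:  [   0  -24    5  |    3    0    1 ]
R2 <- (1/-6)*R2:  [    0     1     0  |   2/3  -1/6     0 ]
R1 <- R1 - (1/4)*R2:  [    1     0    -1  |  1/12  1/24     0 ]
R3 <- R3 - (-24)*R2:  [  0   0   5  |  19  -4   1 ]
R3 <- (1/5)*R3:  [    0     0     1  |  19/5  -4/5   1/5 ]
R1 <- R1 - (-1)*R3:  [       1        0        0  |   233/60  -91/120      1/5 ]
Right block of [I | A^{-1}] is the inverse:
[ 233/60  -91/120  1/5 ]
[    2/3     -1/6    0 ]
[   19/5     -4/5  1/5 ]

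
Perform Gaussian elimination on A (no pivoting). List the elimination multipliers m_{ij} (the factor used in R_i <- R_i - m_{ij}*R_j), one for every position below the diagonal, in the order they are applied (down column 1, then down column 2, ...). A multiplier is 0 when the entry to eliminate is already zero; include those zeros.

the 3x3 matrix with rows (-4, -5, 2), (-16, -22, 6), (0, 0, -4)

multipliers: 4, 0, 0

Forward elimination:
R2 <- R2 - (4)*R1:  [  0  -2  -2 ]
R3: entry in column 1 is already 0 -> m_{31} = 0 (no row operation needed)
R3: entry in column 2 is already 0 -> m_{32} = 0 (no row operation needed)
Multipliers (in order of application): m_{21} = 4, m_{31} = 0, m_{32} = 0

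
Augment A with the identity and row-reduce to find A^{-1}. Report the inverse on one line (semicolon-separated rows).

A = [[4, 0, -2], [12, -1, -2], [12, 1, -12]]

Gauss-Jordan on [A | I]:
R1 <- (1/4)*R1:  [    1     0  -1/2  |   1/4     0     0 ]
R2 <- R2 - (12)*R1:  [  0  -1   4  |  -3   1   0 ]
R3 <- R3 - (12)*R1:  [  0   1  -6  |  -3   0   1 ]
R2 <- (1/-1)*R2:  [  0   1  -4  |   3  -1   0 ]
R3 <- R3 - (1)*R2:  [  0   0  -2  |  -6   1   1 ]
R3 <- (1/-2)*R3:  [    0     0     1  |     3  -1/2  -1/2 ]
R1 <- R1 - (-1/2)*R3:  [    1     0     0  |   7/4  -1/4  -1/4 ]
R2 <- R2 - (-4)*R3:  [  0   1   0  |  15  -3  -2 ]
Right block of [I | A^{-1}] is the inverse:
[ 7/4  -1/4  -1/4 ]
[  15    -3    -2 ]
[   3  -1/2  -1/2 ]

inverse = [7/4 -1/4 -1/4; 15 -3 -2; 3 -1/2 -1/2]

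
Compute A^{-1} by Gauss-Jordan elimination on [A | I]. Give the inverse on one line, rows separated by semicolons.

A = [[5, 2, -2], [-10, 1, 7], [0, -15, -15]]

inverse = [-3/5 -2/5 -8/75; 1 1/2 1/10; -1 -1/2 -1/6]

Gauss-Jordan on [A | I]:
R1 <- (1/5)*R1:  [    1   2/5  -2/5  |   1/5     0     0 ]
R2 <- R2 - (-10)*R1:  [ 0  5  3  |  2  1  0 ]
R2 <- (1/5)*R2:  [   0    1  3/5  |  2/5  1/5    0 ]
R1 <- R1 - (2/5)*R2:  [      1       0  -16/25  |    1/25   -2/25       0 ]
R3 <- R3 - (-15)*R2:  [  0   0  -6  |   6   3   1 ]
R3 <- (1/-6)*R3:  [    0     0     1  |    -1  -1/2  -1/6 ]
R1 <- R1 - (-16/25)*R3:  [     1      0      0  |   -3/5   -2/5  -8/75 ]
R2 <- R2 - (3/5)*R3:  [    0     1     0  |     1   1/2  1/10 ]
Right block of [I | A^{-1}] is the inverse:
[ -3/5  -2/5  -8/75 ]
[    1   1/2   1/10 ]
[   -1  -1/2   -1/6 ]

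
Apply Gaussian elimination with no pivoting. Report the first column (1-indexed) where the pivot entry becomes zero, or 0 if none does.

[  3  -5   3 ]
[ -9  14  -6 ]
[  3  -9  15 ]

Naive forward elimination:
R2 <- R2 - (-3)*R1:  [  0  -1   3 ]
R3 <- R3 - (1)*R1:  [  0  -4  12 ]
R3 <- R3 - (4)*R2:  [ 0  0  0 ]
Matrix at this point:
[ 3  -5  3 ]
[ 0  -1  3 ]
[ 0   0  0 ]
Pivot entry (3,3) in the last row is zero and there are no rows below to swap with -> zero pivot in column 3 (A is singular).

first zero-pivot column = 3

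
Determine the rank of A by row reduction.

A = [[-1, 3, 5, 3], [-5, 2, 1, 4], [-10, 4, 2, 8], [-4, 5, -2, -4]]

rank(A) = 3

Row reduction:
R2 <- R2 - (5)*R1:  [   0  -13  -24  -11 ]
R3 <- R3 - (10)*R1:  [   0  -26  -48  -22 ]
R4 <- R4 - (4)*R1:  [   0   -7  -22  -16 ]
R3 <- R3 - (2)*R2:  [ 0  0  0  0 ]
R4 <- R4 - (7/13)*R2:  [       0        0  -118/13  -131/13 ]
R3 <-> R4   (pivot in column 3 was zero)
[ -1    3        5        3 ]
[  0  -13      -24      -11 ]
[  0    0  -118/13  -131/13 ]
[  0    0        0        0 ]
Row echelon form:
[ -1    3        5        3 ]
[  0  -13      -24      -11 ]
[  0    0  -118/13  -131/13 ]
[  0    0        0        0 ]
Nonzero rows / pivot columns: 3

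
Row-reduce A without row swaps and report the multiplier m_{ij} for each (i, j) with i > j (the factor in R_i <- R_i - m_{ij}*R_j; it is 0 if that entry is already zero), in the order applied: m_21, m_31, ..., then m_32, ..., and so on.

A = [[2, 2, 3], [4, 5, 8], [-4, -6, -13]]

multipliers: 2, -2, -2

Forward elimination:
R2 <- R2 - (2)*R1:  [ 0  1  2 ]
R3 <- R3 - (-2)*R1:  [  0  -2  -7 ]
R3 <- R3 - (-2)*R2:  [  0   0  -3 ]
Multipliers (in order of application): m_{21} = 2, m_{31} = -2, m_{32} = -2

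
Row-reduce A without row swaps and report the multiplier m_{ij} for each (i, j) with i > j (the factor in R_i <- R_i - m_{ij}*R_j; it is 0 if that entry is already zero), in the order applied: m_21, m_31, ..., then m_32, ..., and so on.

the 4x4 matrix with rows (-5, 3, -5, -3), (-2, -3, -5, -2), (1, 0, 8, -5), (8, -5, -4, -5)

Forward elimination:
R2 <- R2 - (2/5)*R1:  [     0  -21/5     -3   -4/5 ]
R3 <- R3 - (-1/5)*R1:  [     0    3/5      7  -28/5 ]
R4 <- R4 - (-8/5)*R1:  [     0   -1/5    -12  -49/5 ]
R3 <- R3 - (-1/7)*R2:  [     0      0   46/7  -40/7 ]
R4 <- R4 - (1/21)*R2:  [       0        0    -83/7  -205/21 ]
R4 <- R4 - (-83/46)*R3:  [        0         0         0  -1385/69 ]
Multipliers (in order of application): m_{21} = 2/5, m_{31} = -1/5, m_{41} = -8/5, m_{32} = -1/7, m_{42} = 1/21, m_{43} = -83/46

multipliers: 2/5, -1/5, -8/5, -1/7, 1/21, -83/46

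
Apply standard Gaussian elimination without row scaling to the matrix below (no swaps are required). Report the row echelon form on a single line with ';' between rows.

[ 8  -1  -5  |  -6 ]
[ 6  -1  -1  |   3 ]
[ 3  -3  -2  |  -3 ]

REF = [8 -1 -5 -6; 0 -1/4 11/4 15/2; 0 0 -29 -159/2]

Forward elimination:
R2 <- R2 - (3/4)*R1:  [    0  -1/4  11/4  15/2 ]
R3 <- R3 - (3/8)*R1:  [     0  -21/8   -1/8   -3/4 ]
R3 <- R3 - (21/2)*R2:  [      0       0     -29  -159/2 ]
Row echelon form:
[ 8    -1    -5  |      -6 ]
[ 0  -1/4  11/4  |    15/2 ]
[ 0     0   -29  |  -159/2 ]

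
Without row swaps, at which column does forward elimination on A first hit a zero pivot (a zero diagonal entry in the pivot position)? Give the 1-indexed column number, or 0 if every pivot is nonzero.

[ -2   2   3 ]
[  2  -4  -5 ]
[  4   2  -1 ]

Naive forward elimination:
R2 <- R2 - (-1)*R1:  [  0  -2  -2 ]
R3 <- R3 - (-2)*R1:  [ 0  6  5 ]
R3 <- R3 - (-3)*R2:  [  0   0  -1 ]
All pivots nonzero; naive elimination completes without hitting a zero pivot.

first zero-pivot column = 0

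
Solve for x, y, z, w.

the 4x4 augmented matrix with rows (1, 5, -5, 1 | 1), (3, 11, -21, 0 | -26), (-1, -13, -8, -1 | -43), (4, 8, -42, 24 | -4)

Forward elimination on [A|b]:
R2 <- R2 - (3)*R1:  [   0   -4   -6   -3  -29 ]
R3 <- R3 - (-1)*R1:  [   0   -8  -13    0  -42 ]
R4 <- R4 - (4)*R1:  [   0  -12  -22   20   -8 ]
R3 <- R3 - (2)*R2:  [  0   0  -1   6  16 ]
R4 <- R4 - (3)*R2:  [  0   0  -4  29  79 ]
R4 <- R4 - (4)*R3:  [  0   0   0   5  15 ]
Row echelon form:
[ 1   5  -5   1  |    1 ]
[ 0  -4  -6  -3  |  -29 ]
[ 0   0  -1   6  |   16 ]
[ 0   0   0   5  |   15 ]
Back-substitution:
w = (15) / 5 = 3
z = (16 - (6)*(3)) / -1 = 2
y = (-29 - (-6)*(2) - (-3)*(3)) / -4 = 2
x = (1 - (5)*(2) - (-5)*(2) - (1)*(3)) / 1 = -2

(-2, 2, 2, 3)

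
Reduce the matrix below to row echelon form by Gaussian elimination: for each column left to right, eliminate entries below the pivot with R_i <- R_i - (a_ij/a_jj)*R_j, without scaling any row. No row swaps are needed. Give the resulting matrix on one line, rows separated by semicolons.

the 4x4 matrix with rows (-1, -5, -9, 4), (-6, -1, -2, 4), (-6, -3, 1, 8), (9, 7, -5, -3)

Forward elimination:
R2 <- R2 - (6)*R1:  [   0   29   52  -20 ]
R3 <- R3 - (6)*R1:  [   0   27   55  -16 ]
R4 <- R4 - (-9)*R1:  [   0  -38  -86   33 ]
R3 <- R3 - (27/29)*R2:  [      0       0  191/29   76/29 ]
R4 <- R4 - (-38/29)*R2:  [       0        0  -518/29   197/29 ]
R4 <- R4 - (-518/191)*R3:  [        0         0         0  2655/191 ]
Row echelon form:
[ -1  -5      -9         4 ]
[  0  29      52       -20 ]
[  0   0  191/29     76/29 ]
[  0   0       0  2655/191 ]

REF = [-1 -5 -9 4; 0 29 52 -20; 0 0 191/29 76/29; 0 0 0 2655/191]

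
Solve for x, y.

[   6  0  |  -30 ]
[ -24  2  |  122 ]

Forward elimination on [A|b]:
R2 <- R2 - (-4)*R1:  [ 0  2  2 ]
Row echelon form:
[ 6  0  |  -30 ]
[ 0  2  |    2 ]
Back-substitution:
y = (2) / 2 = 1
x = (-30) / 6 = -5

(-5, 1)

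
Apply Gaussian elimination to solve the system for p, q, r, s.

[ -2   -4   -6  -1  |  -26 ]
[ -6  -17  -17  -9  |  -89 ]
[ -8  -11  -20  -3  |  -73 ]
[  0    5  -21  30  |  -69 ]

(-5, 3, 4, 0)

Forward elimination on [A|b]:
R2 <- R2 - (3)*R1:  [   0   -5    1   -6  -11 ]
R3 <- R3 - (4)*R1:  [  0   5   4   1  31 ]
R3 <- R3 - (-1)*R2:  [  0   0   5  -5  20 ]
R4 <- R4 - (-1)*R2:  [   0    0  -20   24  -80 ]
R4 <- R4 - (-4)*R3:  [ 0  0  0  4  0 ]
Row echelon form:
[ -2  -4  -6  -1  |  -26 ]
[  0  -5   1  -6  |  -11 ]
[  0   0   5  -5  |   20 ]
[  0   0   0   4  |    0 ]
Back-substitution:
s = (0) / 4 = 0
r = (20 - (-5)*(0)) / 5 = 4
q = (-11 - (1)*(4) - (-6)*(0)) / -5 = 3
p = (-26 - (-4)*(3) - (-6)*(4) - (-1)*(0)) / -2 = -5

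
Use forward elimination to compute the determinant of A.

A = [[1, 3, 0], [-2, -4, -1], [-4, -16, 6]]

det(A) = 8

Forward elimination:
R2 <- R2 - (-2)*R1:  [  0   2  -1 ]
R3 <- R3 - (-4)*R1:  [  0  -4   6 ]
R3 <- R3 - (-2)*R2:  [ 0  0  4 ]
Upper-triangular form:
[ 1  3   0 ]
[ 0  2  -1 ]
[ 0  0   4 ]
det(A) = (-1)^0 * (1) * (2) * (4) = 8  (0 row swaps -> sign +1)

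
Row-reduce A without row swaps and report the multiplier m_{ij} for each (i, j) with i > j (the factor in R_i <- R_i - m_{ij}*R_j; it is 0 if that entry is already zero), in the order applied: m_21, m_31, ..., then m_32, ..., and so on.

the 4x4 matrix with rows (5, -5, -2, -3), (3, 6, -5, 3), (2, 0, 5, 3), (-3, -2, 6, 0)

multipliers: 3/5, 2/5, -3/5, 2/9, -5/9, 121/299

Forward elimination:
R2 <- R2 - (3/5)*R1:  [     0      9  -19/5   24/5 ]
R3 <- R3 - (2/5)*R1:  [    0     2  29/5  21/5 ]
R4 <- R4 - (-3/5)*R1:  [    0    -5  24/5  -9/5 ]
R3 <- R3 - (2/9)*R2:  [      0       0  299/45   47/15 ]
R4 <- R4 - (-5/9)*R2:  [      0       0  121/45   13/15 ]
R4 <- R4 - (121/299)*R3:  [        0         0         0  -120/299 ]
Multipliers (in order of application): m_{21} = 3/5, m_{31} = 2/5, m_{41} = -3/5, m_{32} = 2/9, m_{42} = -5/9, m_{43} = 121/299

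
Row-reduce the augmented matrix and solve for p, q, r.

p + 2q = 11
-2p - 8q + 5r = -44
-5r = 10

Forward elimination on [A|b]:
R2 <- R2 - (-2)*R1:  [   0   -4    5  -22 ]
Row echelon form:
[ 1   2   0  |   11 ]
[ 0  -4   5  |  -22 ]
[ 0   0  -5  |   10 ]
Back-substitution:
r = (10) / -5 = -2
q = (-22 - (5)*(-2)) / -4 = 3
p = (11 - (2)*(3)) / 1 = 5

(5, 3, -2)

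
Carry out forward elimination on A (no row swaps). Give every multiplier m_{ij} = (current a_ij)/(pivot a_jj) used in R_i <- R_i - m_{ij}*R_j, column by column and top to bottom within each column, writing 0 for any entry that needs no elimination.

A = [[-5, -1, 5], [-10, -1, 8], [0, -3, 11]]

Forward elimination:
R2 <- R2 - (2)*R1:  [  0   1  -2 ]
R3: entry in column 1 is already 0 -> m_{31} = 0 (no row operation needed)
R3 <- R3 - (-3)*R2:  [ 0  0  5 ]
Multipliers (in order of application): m_{21} = 2, m_{31} = 0, m_{32} = -3

multipliers: 2, 0, -3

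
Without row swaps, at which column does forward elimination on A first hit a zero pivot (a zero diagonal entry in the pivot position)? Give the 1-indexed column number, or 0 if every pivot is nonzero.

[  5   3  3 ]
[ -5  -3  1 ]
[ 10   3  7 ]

first zero-pivot column = 2

Naive forward elimination:
R2 <- R2 - (-1)*R1:  [ 0  0  4 ]
R3 <- R3 - (2)*R1:  [  0  -3   1 ]
Matrix at this point:
[ 5   3  3 ]
[ 0   0  4 ]
[ 0  -3  1 ]
Pivot entry (2,2) is zero but row 3 has -3 in column 2 -> naive elimination stops; a row interchange (e.g. R2 <-> R3) would be required here.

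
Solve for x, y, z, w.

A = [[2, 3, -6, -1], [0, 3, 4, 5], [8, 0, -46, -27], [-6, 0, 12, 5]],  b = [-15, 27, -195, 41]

Forward elimination on [A|b]:
R3 <- R3 - (4)*R1:  [    0   -12   -22   -23  -135 ]
R4 <- R4 - (-3)*R1:  [  0   9  -6   2  -4 ]
R3 <- R3 - (-4)*R2:  [   0    0   -6   -3  -27 ]
R4 <- R4 - (3)*R2:  [   0    0  -18  -13  -85 ]
R4 <- R4 - (3)*R3:  [  0   0   0  -4  -4 ]
Row echelon form:
[ 2  3  -6  -1  |  -15 ]
[ 0  3   4   5  |   27 ]
[ 0  0  -6  -3  |  -27 ]
[ 0  0   0  -4  |   -4 ]
Back-substitution:
w = (-4) / -4 = 1
z = (-27 - (-3)*(1)) / -6 = 4
y = (27 - (4)*(4) - (5)*(1)) / 3 = 2
x = (-15 - (3)*(2) - (-6)*(4) - (-1)*(1)) / 2 = 2

(2, 2, 4, 1)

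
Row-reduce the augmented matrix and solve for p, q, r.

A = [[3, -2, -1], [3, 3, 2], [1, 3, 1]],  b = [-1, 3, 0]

(0, -1, 3)

Forward elimination on [A|b]:
R2 <- R2 - (1)*R1:  [ 0  5  3  4 ]
R3 <- R3 - (1/3)*R1:  [    0  11/3   4/3   1/3 ]
R3 <- R3 - (11/15)*R2:  [      0       0  -13/15   -13/5 ]
Row echelon form:
[ 3  -2      -1  |     -1 ]
[ 0   5       3  |      4 ]
[ 0   0  -13/15  |  -13/5 ]
Back-substitution:
r = (-13/5) / (-13/15) = 3
q = (4 - (3)*(3)) / 5 = -1
p = (-1 - (-2)*(-1) - (-1)*(3)) / 3 = 0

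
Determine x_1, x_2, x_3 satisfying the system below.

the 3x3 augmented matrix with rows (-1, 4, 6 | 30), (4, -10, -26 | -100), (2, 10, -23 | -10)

(-2, 4, 2)

Forward elimination on [A|b]:
R2 <- R2 - (-4)*R1:  [  0   6  -2  20 ]
R3 <- R3 - (-2)*R1:  [   0   18  -11   50 ]
R3 <- R3 - (3)*R2:  [   0    0   -5  -10 ]
Row echelon form:
[ -1  4   6  |   30 ]
[  0  6  -2  |   20 ]
[  0  0  -5  |  -10 ]
Back-substitution:
x_3 = (-10) / -5 = 2
x_2 = (20 - (-2)*(2)) / 6 = 4
x_1 = (30 - (4)*(4) - (6)*(2)) / -1 = -2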